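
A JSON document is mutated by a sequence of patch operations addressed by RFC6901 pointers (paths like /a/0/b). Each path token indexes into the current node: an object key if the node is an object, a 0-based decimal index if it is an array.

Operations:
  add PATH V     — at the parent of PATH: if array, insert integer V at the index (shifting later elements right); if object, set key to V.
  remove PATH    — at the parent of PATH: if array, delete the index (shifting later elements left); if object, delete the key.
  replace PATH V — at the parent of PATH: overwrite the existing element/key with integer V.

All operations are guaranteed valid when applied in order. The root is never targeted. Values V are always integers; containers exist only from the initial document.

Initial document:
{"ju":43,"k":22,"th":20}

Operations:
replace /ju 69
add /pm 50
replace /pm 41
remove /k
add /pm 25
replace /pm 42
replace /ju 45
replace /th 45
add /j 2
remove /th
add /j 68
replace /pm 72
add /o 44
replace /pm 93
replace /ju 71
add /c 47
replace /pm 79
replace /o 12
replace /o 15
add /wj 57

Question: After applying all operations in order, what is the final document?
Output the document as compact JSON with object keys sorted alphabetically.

Answer: {"c":47,"j":68,"ju":71,"o":15,"pm":79,"wj":57}

Derivation:
After op 1 (replace /ju 69): {"ju":69,"k":22,"th":20}
After op 2 (add /pm 50): {"ju":69,"k":22,"pm":50,"th":20}
After op 3 (replace /pm 41): {"ju":69,"k":22,"pm":41,"th":20}
After op 4 (remove /k): {"ju":69,"pm":41,"th":20}
After op 5 (add /pm 25): {"ju":69,"pm":25,"th":20}
After op 6 (replace /pm 42): {"ju":69,"pm":42,"th":20}
After op 7 (replace /ju 45): {"ju":45,"pm":42,"th":20}
After op 8 (replace /th 45): {"ju":45,"pm":42,"th":45}
After op 9 (add /j 2): {"j":2,"ju":45,"pm":42,"th":45}
After op 10 (remove /th): {"j":2,"ju":45,"pm":42}
After op 11 (add /j 68): {"j":68,"ju":45,"pm":42}
After op 12 (replace /pm 72): {"j":68,"ju":45,"pm":72}
After op 13 (add /o 44): {"j":68,"ju":45,"o":44,"pm":72}
After op 14 (replace /pm 93): {"j":68,"ju":45,"o":44,"pm":93}
After op 15 (replace /ju 71): {"j":68,"ju":71,"o":44,"pm":93}
After op 16 (add /c 47): {"c":47,"j":68,"ju":71,"o":44,"pm":93}
After op 17 (replace /pm 79): {"c":47,"j":68,"ju":71,"o":44,"pm":79}
After op 18 (replace /o 12): {"c":47,"j":68,"ju":71,"o":12,"pm":79}
After op 19 (replace /o 15): {"c":47,"j":68,"ju":71,"o":15,"pm":79}
After op 20 (add /wj 57): {"c":47,"j":68,"ju":71,"o":15,"pm":79,"wj":57}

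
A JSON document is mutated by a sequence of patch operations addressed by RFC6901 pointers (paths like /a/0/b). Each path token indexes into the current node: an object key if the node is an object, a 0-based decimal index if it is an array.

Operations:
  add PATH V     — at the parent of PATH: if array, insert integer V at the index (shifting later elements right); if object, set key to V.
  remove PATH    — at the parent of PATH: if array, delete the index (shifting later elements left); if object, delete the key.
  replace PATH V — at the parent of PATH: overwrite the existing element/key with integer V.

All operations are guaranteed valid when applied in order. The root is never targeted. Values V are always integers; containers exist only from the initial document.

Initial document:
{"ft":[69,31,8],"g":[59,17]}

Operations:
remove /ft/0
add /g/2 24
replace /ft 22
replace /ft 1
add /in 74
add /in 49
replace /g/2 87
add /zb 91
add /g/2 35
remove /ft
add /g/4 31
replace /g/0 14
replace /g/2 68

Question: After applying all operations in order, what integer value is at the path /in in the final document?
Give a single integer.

After op 1 (remove /ft/0): {"ft":[31,8],"g":[59,17]}
After op 2 (add /g/2 24): {"ft":[31,8],"g":[59,17,24]}
After op 3 (replace /ft 22): {"ft":22,"g":[59,17,24]}
After op 4 (replace /ft 1): {"ft":1,"g":[59,17,24]}
After op 5 (add /in 74): {"ft":1,"g":[59,17,24],"in":74}
After op 6 (add /in 49): {"ft":1,"g":[59,17,24],"in":49}
After op 7 (replace /g/2 87): {"ft":1,"g":[59,17,87],"in":49}
After op 8 (add /zb 91): {"ft":1,"g":[59,17,87],"in":49,"zb":91}
After op 9 (add /g/2 35): {"ft":1,"g":[59,17,35,87],"in":49,"zb":91}
After op 10 (remove /ft): {"g":[59,17,35,87],"in":49,"zb":91}
After op 11 (add /g/4 31): {"g":[59,17,35,87,31],"in":49,"zb":91}
After op 12 (replace /g/0 14): {"g":[14,17,35,87,31],"in":49,"zb":91}
After op 13 (replace /g/2 68): {"g":[14,17,68,87,31],"in":49,"zb":91}
Value at /in: 49

Answer: 49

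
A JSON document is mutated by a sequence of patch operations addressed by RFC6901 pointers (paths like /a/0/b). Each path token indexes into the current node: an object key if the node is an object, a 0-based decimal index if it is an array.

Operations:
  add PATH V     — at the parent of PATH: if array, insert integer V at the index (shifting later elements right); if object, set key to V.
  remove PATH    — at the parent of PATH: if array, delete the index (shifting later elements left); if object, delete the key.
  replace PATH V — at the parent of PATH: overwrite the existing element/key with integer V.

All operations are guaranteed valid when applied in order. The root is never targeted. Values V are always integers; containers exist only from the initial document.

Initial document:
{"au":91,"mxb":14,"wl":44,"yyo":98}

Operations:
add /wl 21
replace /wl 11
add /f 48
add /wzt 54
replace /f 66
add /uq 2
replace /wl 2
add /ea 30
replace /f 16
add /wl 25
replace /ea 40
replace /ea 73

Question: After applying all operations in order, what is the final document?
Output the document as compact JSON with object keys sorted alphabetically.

After op 1 (add /wl 21): {"au":91,"mxb":14,"wl":21,"yyo":98}
After op 2 (replace /wl 11): {"au":91,"mxb":14,"wl":11,"yyo":98}
After op 3 (add /f 48): {"au":91,"f":48,"mxb":14,"wl":11,"yyo":98}
After op 4 (add /wzt 54): {"au":91,"f":48,"mxb":14,"wl":11,"wzt":54,"yyo":98}
After op 5 (replace /f 66): {"au":91,"f":66,"mxb":14,"wl":11,"wzt":54,"yyo":98}
After op 6 (add /uq 2): {"au":91,"f":66,"mxb":14,"uq":2,"wl":11,"wzt":54,"yyo":98}
After op 7 (replace /wl 2): {"au":91,"f":66,"mxb":14,"uq":2,"wl":2,"wzt":54,"yyo":98}
After op 8 (add /ea 30): {"au":91,"ea":30,"f":66,"mxb":14,"uq":2,"wl":2,"wzt":54,"yyo":98}
After op 9 (replace /f 16): {"au":91,"ea":30,"f":16,"mxb":14,"uq":2,"wl":2,"wzt":54,"yyo":98}
After op 10 (add /wl 25): {"au":91,"ea":30,"f":16,"mxb":14,"uq":2,"wl":25,"wzt":54,"yyo":98}
After op 11 (replace /ea 40): {"au":91,"ea":40,"f":16,"mxb":14,"uq":2,"wl":25,"wzt":54,"yyo":98}
After op 12 (replace /ea 73): {"au":91,"ea":73,"f":16,"mxb":14,"uq":2,"wl":25,"wzt":54,"yyo":98}

Answer: {"au":91,"ea":73,"f":16,"mxb":14,"uq":2,"wl":25,"wzt":54,"yyo":98}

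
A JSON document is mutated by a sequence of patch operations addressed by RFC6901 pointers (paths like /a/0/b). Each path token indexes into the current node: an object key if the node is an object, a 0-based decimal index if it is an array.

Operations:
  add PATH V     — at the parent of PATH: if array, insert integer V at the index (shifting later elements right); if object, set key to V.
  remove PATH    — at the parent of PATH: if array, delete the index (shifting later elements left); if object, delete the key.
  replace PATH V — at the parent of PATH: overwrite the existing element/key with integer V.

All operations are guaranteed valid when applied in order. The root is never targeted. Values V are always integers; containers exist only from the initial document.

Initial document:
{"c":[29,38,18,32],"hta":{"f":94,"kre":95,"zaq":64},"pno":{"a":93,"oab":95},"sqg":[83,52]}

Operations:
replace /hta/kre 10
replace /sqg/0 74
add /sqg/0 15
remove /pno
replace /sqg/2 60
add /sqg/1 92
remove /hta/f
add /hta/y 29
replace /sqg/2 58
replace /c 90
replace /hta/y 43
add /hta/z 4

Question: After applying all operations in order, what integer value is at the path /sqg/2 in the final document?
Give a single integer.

After op 1 (replace /hta/kre 10): {"c":[29,38,18,32],"hta":{"f":94,"kre":10,"zaq":64},"pno":{"a":93,"oab":95},"sqg":[83,52]}
After op 2 (replace /sqg/0 74): {"c":[29,38,18,32],"hta":{"f":94,"kre":10,"zaq":64},"pno":{"a":93,"oab":95},"sqg":[74,52]}
After op 3 (add /sqg/0 15): {"c":[29,38,18,32],"hta":{"f":94,"kre":10,"zaq":64},"pno":{"a":93,"oab":95},"sqg":[15,74,52]}
After op 4 (remove /pno): {"c":[29,38,18,32],"hta":{"f":94,"kre":10,"zaq":64},"sqg":[15,74,52]}
After op 5 (replace /sqg/2 60): {"c":[29,38,18,32],"hta":{"f":94,"kre":10,"zaq":64},"sqg":[15,74,60]}
After op 6 (add /sqg/1 92): {"c":[29,38,18,32],"hta":{"f":94,"kre":10,"zaq":64},"sqg":[15,92,74,60]}
After op 7 (remove /hta/f): {"c":[29,38,18,32],"hta":{"kre":10,"zaq":64},"sqg":[15,92,74,60]}
After op 8 (add /hta/y 29): {"c":[29,38,18,32],"hta":{"kre":10,"y":29,"zaq":64},"sqg":[15,92,74,60]}
After op 9 (replace /sqg/2 58): {"c":[29,38,18,32],"hta":{"kre":10,"y":29,"zaq":64},"sqg":[15,92,58,60]}
After op 10 (replace /c 90): {"c":90,"hta":{"kre":10,"y":29,"zaq":64},"sqg":[15,92,58,60]}
After op 11 (replace /hta/y 43): {"c":90,"hta":{"kre":10,"y":43,"zaq":64},"sqg":[15,92,58,60]}
After op 12 (add /hta/z 4): {"c":90,"hta":{"kre":10,"y":43,"z":4,"zaq":64},"sqg":[15,92,58,60]}
Value at /sqg/2: 58

Answer: 58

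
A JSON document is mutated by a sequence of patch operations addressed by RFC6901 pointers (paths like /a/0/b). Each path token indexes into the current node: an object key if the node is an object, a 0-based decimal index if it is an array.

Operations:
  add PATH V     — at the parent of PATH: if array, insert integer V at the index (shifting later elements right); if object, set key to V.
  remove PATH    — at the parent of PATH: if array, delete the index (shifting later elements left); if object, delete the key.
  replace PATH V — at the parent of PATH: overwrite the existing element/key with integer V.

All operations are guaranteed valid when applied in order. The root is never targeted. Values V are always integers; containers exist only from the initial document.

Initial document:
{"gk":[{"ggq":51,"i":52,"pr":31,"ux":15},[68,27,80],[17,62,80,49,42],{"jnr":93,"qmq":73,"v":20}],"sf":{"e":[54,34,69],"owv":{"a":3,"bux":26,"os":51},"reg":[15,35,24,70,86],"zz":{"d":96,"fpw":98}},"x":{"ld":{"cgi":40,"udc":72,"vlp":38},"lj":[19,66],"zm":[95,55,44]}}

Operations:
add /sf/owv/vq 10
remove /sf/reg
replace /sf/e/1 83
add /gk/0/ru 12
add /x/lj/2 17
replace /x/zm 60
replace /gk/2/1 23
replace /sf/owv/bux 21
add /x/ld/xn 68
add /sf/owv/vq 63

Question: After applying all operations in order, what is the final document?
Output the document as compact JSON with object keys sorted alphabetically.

Answer: {"gk":[{"ggq":51,"i":52,"pr":31,"ru":12,"ux":15},[68,27,80],[17,23,80,49,42],{"jnr":93,"qmq":73,"v":20}],"sf":{"e":[54,83,69],"owv":{"a":3,"bux":21,"os":51,"vq":63},"zz":{"d":96,"fpw":98}},"x":{"ld":{"cgi":40,"udc":72,"vlp":38,"xn":68},"lj":[19,66,17],"zm":60}}

Derivation:
After op 1 (add /sf/owv/vq 10): {"gk":[{"ggq":51,"i":52,"pr":31,"ux":15},[68,27,80],[17,62,80,49,42],{"jnr":93,"qmq":73,"v":20}],"sf":{"e":[54,34,69],"owv":{"a":3,"bux":26,"os":51,"vq":10},"reg":[15,35,24,70,86],"zz":{"d":96,"fpw":98}},"x":{"ld":{"cgi":40,"udc":72,"vlp":38},"lj":[19,66],"zm":[95,55,44]}}
After op 2 (remove /sf/reg): {"gk":[{"ggq":51,"i":52,"pr":31,"ux":15},[68,27,80],[17,62,80,49,42],{"jnr":93,"qmq":73,"v":20}],"sf":{"e":[54,34,69],"owv":{"a":3,"bux":26,"os":51,"vq":10},"zz":{"d":96,"fpw":98}},"x":{"ld":{"cgi":40,"udc":72,"vlp":38},"lj":[19,66],"zm":[95,55,44]}}
After op 3 (replace /sf/e/1 83): {"gk":[{"ggq":51,"i":52,"pr":31,"ux":15},[68,27,80],[17,62,80,49,42],{"jnr":93,"qmq":73,"v":20}],"sf":{"e":[54,83,69],"owv":{"a":3,"bux":26,"os":51,"vq":10},"zz":{"d":96,"fpw":98}},"x":{"ld":{"cgi":40,"udc":72,"vlp":38},"lj":[19,66],"zm":[95,55,44]}}
After op 4 (add /gk/0/ru 12): {"gk":[{"ggq":51,"i":52,"pr":31,"ru":12,"ux":15},[68,27,80],[17,62,80,49,42],{"jnr":93,"qmq":73,"v":20}],"sf":{"e":[54,83,69],"owv":{"a":3,"bux":26,"os":51,"vq":10},"zz":{"d":96,"fpw":98}},"x":{"ld":{"cgi":40,"udc":72,"vlp":38},"lj":[19,66],"zm":[95,55,44]}}
After op 5 (add /x/lj/2 17): {"gk":[{"ggq":51,"i":52,"pr":31,"ru":12,"ux":15},[68,27,80],[17,62,80,49,42],{"jnr":93,"qmq":73,"v":20}],"sf":{"e":[54,83,69],"owv":{"a":3,"bux":26,"os":51,"vq":10},"zz":{"d":96,"fpw":98}},"x":{"ld":{"cgi":40,"udc":72,"vlp":38},"lj":[19,66,17],"zm":[95,55,44]}}
After op 6 (replace /x/zm 60): {"gk":[{"ggq":51,"i":52,"pr":31,"ru":12,"ux":15},[68,27,80],[17,62,80,49,42],{"jnr":93,"qmq":73,"v":20}],"sf":{"e":[54,83,69],"owv":{"a":3,"bux":26,"os":51,"vq":10},"zz":{"d":96,"fpw":98}},"x":{"ld":{"cgi":40,"udc":72,"vlp":38},"lj":[19,66,17],"zm":60}}
After op 7 (replace /gk/2/1 23): {"gk":[{"ggq":51,"i":52,"pr":31,"ru":12,"ux":15},[68,27,80],[17,23,80,49,42],{"jnr":93,"qmq":73,"v":20}],"sf":{"e":[54,83,69],"owv":{"a":3,"bux":26,"os":51,"vq":10},"zz":{"d":96,"fpw":98}},"x":{"ld":{"cgi":40,"udc":72,"vlp":38},"lj":[19,66,17],"zm":60}}
After op 8 (replace /sf/owv/bux 21): {"gk":[{"ggq":51,"i":52,"pr":31,"ru":12,"ux":15},[68,27,80],[17,23,80,49,42],{"jnr":93,"qmq":73,"v":20}],"sf":{"e":[54,83,69],"owv":{"a":3,"bux":21,"os":51,"vq":10},"zz":{"d":96,"fpw":98}},"x":{"ld":{"cgi":40,"udc":72,"vlp":38},"lj":[19,66,17],"zm":60}}
After op 9 (add /x/ld/xn 68): {"gk":[{"ggq":51,"i":52,"pr":31,"ru":12,"ux":15},[68,27,80],[17,23,80,49,42],{"jnr":93,"qmq":73,"v":20}],"sf":{"e":[54,83,69],"owv":{"a":3,"bux":21,"os":51,"vq":10},"zz":{"d":96,"fpw":98}},"x":{"ld":{"cgi":40,"udc":72,"vlp":38,"xn":68},"lj":[19,66,17],"zm":60}}
After op 10 (add /sf/owv/vq 63): {"gk":[{"ggq":51,"i":52,"pr":31,"ru":12,"ux":15},[68,27,80],[17,23,80,49,42],{"jnr":93,"qmq":73,"v":20}],"sf":{"e":[54,83,69],"owv":{"a":3,"bux":21,"os":51,"vq":63},"zz":{"d":96,"fpw":98}},"x":{"ld":{"cgi":40,"udc":72,"vlp":38,"xn":68},"lj":[19,66,17],"zm":60}}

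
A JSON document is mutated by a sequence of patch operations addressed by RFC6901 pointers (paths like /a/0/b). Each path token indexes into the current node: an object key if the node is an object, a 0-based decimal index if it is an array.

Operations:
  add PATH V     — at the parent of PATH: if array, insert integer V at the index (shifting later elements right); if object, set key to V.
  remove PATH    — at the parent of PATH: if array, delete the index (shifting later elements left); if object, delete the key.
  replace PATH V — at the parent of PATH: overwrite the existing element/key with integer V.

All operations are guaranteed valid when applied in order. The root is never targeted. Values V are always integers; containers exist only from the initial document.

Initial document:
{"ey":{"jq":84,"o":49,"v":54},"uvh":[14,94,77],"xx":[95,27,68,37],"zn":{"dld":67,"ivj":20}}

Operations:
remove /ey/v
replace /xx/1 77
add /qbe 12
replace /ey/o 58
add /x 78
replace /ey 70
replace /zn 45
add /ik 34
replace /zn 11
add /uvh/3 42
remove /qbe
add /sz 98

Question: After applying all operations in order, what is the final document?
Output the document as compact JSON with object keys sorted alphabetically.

After op 1 (remove /ey/v): {"ey":{"jq":84,"o":49},"uvh":[14,94,77],"xx":[95,27,68,37],"zn":{"dld":67,"ivj":20}}
After op 2 (replace /xx/1 77): {"ey":{"jq":84,"o":49},"uvh":[14,94,77],"xx":[95,77,68,37],"zn":{"dld":67,"ivj":20}}
After op 3 (add /qbe 12): {"ey":{"jq":84,"o":49},"qbe":12,"uvh":[14,94,77],"xx":[95,77,68,37],"zn":{"dld":67,"ivj":20}}
After op 4 (replace /ey/o 58): {"ey":{"jq":84,"o":58},"qbe":12,"uvh":[14,94,77],"xx":[95,77,68,37],"zn":{"dld":67,"ivj":20}}
After op 5 (add /x 78): {"ey":{"jq":84,"o":58},"qbe":12,"uvh":[14,94,77],"x":78,"xx":[95,77,68,37],"zn":{"dld":67,"ivj":20}}
After op 6 (replace /ey 70): {"ey":70,"qbe":12,"uvh":[14,94,77],"x":78,"xx":[95,77,68,37],"zn":{"dld":67,"ivj":20}}
After op 7 (replace /zn 45): {"ey":70,"qbe":12,"uvh":[14,94,77],"x":78,"xx":[95,77,68,37],"zn":45}
After op 8 (add /ik 34): {"ey":70,"ik":34,"qbe":12,"uvh":[14,94,77],"x":78,"xx":[95,77,68,37],"zn":45}
After op 9 (replace /zn 11): {"ey":70,"ik":34,"qbe":12,"uvh":[14,94,77],"x":78,"xx":[95,77,68,37],"zn":11}
After op 10 (add /uvh/3 42): {"ey":70,"ik":34,"qbe":12,"uvh":[14,94,77,42],"x":78,"xx":[95,77,68,37],"zn":11}
After op 11 (remove /qbe): {"ey":70,"ik":34,"uvh":[14,94,77,42],"x":78,"xx":[95,77,68,37],"zn":11}
After op 12 (add /sz 98): {"ey":70,"ik":34,"sz":98,"uvh":[14,94,77,42],"x":78,"xx":[95,77,68,37],"zn":11}

Answer: {"ey":70,"ik":34,"sz":98,"uvh":[14,94,77,42],"x":78,"xx":[95,77,68,37],"zn":11}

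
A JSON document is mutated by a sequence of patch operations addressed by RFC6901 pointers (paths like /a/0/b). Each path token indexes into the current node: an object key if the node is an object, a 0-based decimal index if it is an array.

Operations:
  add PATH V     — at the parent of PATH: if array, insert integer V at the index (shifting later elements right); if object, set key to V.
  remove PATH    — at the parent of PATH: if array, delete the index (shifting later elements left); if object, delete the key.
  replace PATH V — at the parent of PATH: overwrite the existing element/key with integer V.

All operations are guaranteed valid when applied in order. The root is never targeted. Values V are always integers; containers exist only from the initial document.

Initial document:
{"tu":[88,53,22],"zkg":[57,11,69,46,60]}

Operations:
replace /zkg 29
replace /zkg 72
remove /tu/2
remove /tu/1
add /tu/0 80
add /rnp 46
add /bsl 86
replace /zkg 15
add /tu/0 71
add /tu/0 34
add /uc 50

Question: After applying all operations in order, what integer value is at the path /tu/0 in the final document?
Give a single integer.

Answer: 34

Derivation:
After op 1 (replace /zkg 29): {"tu":[88,53,22],"zkg":29}
After op 2 (replace /zkg 72): {"tu":[88,53,22],"zkg":72}
After op 3 (remove /tu/2): {"tu":[88,53],"zkg":72}
After op 4 (remove /tu/1): {"tu":[88],"zkg":72}
After op 5 (add /tu/0 80): {"tu":[80,88],"zkg":72}
After op 6 (add /rnp 46): {"rnp":46,"tu":[80,88],"zkg":72}
After op 7 (add /bsl 86): {"bsl":86,"rnp":46,"tu":[80,88],"zkg":72}
After op 8 (replace /zkg 15): {"bsl":86,"rnp":46,"tu":[80,88],"zkg":15}
After op 9 (add /tu/0 71): {"bsl":86,"rnp":46,"tu":[71,80,88],"zkg":15}
After op 10 (add /tu/0 34): {"bsl":86,"rnp":46,"tu":[34,71,80,88],"zkg":15}
After op 11 (add /uc 50): {"bsl":86,"rnp":46,"tu":[34,71,80,88],"uc":50,"zkg":15}
Value at /tu/0: 34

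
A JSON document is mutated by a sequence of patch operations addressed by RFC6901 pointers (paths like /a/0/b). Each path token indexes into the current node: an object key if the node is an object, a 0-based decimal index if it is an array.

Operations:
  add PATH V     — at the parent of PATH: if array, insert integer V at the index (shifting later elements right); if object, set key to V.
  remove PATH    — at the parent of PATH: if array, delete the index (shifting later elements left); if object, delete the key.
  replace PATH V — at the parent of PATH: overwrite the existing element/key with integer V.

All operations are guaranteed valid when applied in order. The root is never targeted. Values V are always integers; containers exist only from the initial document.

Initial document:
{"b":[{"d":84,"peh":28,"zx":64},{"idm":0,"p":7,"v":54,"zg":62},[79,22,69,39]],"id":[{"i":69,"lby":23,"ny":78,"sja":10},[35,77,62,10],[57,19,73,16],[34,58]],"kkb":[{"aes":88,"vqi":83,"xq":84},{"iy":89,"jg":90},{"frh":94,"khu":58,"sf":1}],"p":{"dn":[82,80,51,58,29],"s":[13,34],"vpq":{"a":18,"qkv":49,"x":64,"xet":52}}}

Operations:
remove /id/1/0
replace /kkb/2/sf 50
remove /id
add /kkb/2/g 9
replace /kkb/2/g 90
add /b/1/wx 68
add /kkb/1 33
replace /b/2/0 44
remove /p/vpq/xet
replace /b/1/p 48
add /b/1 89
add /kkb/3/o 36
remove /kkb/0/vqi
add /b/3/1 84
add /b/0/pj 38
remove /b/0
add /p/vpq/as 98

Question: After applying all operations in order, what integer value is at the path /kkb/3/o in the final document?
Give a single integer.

Answer: 36

Derivation:
After op 1 (remove /id/1/0): {"b":[{"d":84,"peh":28,"zx":64},{"idm":0,"p":7,"v":54,"zg":62},[79,22,69,39]],"id":[{"i":69,"lby":23,"ny":78,"sja":10},[77,62,10],[57,19,73,16],[34,58]],"kkb":[{"aes":88,"vqi":83,"xq":84},{"iy":89,"jg":90},{"frh":94,"khu":58,"sf":1}],"p":{"dn":[82,80,51,58,29],"s":[13,34],"vpq":{"a":18,"qkv":49,"x":64,"xet":52}}}
After op 2 (replace /kkb/2/sf 50): {"b":[{"d":84,"peh":28,"zx":64},{"idm":0,"p":7,"v":54,"zg":62},[79,22,69,39]],"id":[{"i":69,"lby":23,"ny":78,"sja":10},[77,62,10],[57,19,73,16],[34,58]],"kkb":[{"aes":88,"vqi":83,"xq":84},{"iy":89,"jg":90},{"frh":94,"khu":58,"sf":50}],"p":{"dn":[82,80,51,58,29],"s":[13,34],"vpq":{"a":18,"qkv":49,"x":64,"xet":52}}}
After op 3 (remove /id): {"b":[{"d":84,"peh":28,"zx":64},{"idm":0,"p":7,"v":54,"zg":62},[79,22,69,39]],"kkb":[{"aes":88,"vqi":83,"xq":84},{"iy":89,"jg":90},{"frh":94,"khu":58,"sf":50}],"p":{"dn":[82,80,51,58,29],"s":[13,34],"vpq":{"a":18,"qkv":49,"x":64,"xet":52}}}
After op 4 (add /kkb/2/g 9): {"b":[{"d":84,"peh":28,"zx":64},{"idm":0,"p":7,"v":54,"zg":62},[79,22,69,39]],"kkb":[{"aes":88,"vqi":83,"xq":84},{"iy":89,"jg":90},{"frh":94,"g":9,"khu":58,"sf":50}],"p":{"dn":[82,80,51,58,29],"s":[13,34],"vpq":{"a":18,"qkv":49,"x":64,"xet":52}}}
After op 5 (replace /kkb/2/g 90): {"b":[{"d":84,"peh":28,"zx":64},{"idm":0,"p":7,"v":54,"zg":62},[79,22,69,39]],"kkb":[{"aes":88,"vqi":83,"xq":84},{"iy":89,"jg":90},{"frh":94,"g":90,"khu":58,"sf":50}],"p":{"dn":[82,80,51,58,29],"s":[13,34],"vpq":{"a":18,"qkv":49,"x":64,"xet":52}}}
After op 6 (add /b/1/wx 68): {"b":[{"d":84,"peh":28,"zx":64},{"idm":0,"p":7,"v":54,"wx":68,"zg":62},[79,22,69,39]],"kkb":[{"aes":88,"vqi":83,"xq":84},{"iy":89,"jg":90},{"frh":94,"g":90,"khu":58,"sf":50}],"p":{"dn":[82,80,51,58,29],"s":[13,34],"vpq":{"a":18,"qkv":49,"x":64,"xet":52}}}
After op 7 (add /kkb/1 33): {"b":[{"d":84,"peh":28,"zx":64},{"idm":0,"p":7,"v":54,"wx":68,"zg":62},[79,22,69,39]],"kkb":[{"aes":88,"vqi":83,"xq":84},33,{"iy":89,"jg":90},{"frh":94,"g":90,"khu":58,"sf":50}],"p":{"dn":[82,80,51,58,29],"s":[13,34],"vpq":{"a":18,"qkv":49,"x":64,"xet":52}}}
After op 8 (replace /b/2/0 44): {"b":[{"d":84,"peh":28,"zx":64},{"idm":0,"p":7,"v":54,"wx":68,"zg":62},[44,22,69,39]],"kkb":[{"aes":88,"vqi":83,"xq":84},33,{"iy":89,"jg":90},{"frh":94,"g":90,"khu":58,"sf":50}],"p":{"dn":[82,80,51,58,29],"s":[13,34],"vpq":{"a":18,"qkv":49,"x":64,"xet":52}}}
After op 9 (remove /p/vpq/xet): {"b":[{"d":84,"peh":28,"zx":64},{"idm":0,"p":7,"v":54,"wx":68,"zg":62},[44,22,69,39]],"kkb":[{"aes":88,"vqi":83,"xq":84},33,{"iy":89,"jg":90},{"frh":94,"g":90,"khu":58,"sf":50}],"p":{"dn":[82,80,51,58,29],"s":[13,34],"vpq":{"a":18,"qkv":49,"x":64}}}
After op 10 (replace /b/1/p 48): {"b":[{"d":84,"peh":28,"zx":64},{"idm":0,"p":48,"v":54,"wx":68,"zg":62},[44,22,69,39]],"kkb":[{"aes":88,"vqi":83,"xq":84},33,{"iy":89,"jg":90},{"frh":94,"g":90,"khu":58,"sf":50}],"p":{"dn":[82,80,51,58,29],"s":[13,34],"vpq":{"a":18,"qkv":49,"x":64}}}
After op 11 (add /b/1 89): {"b":[{"d":84,"peh":28,"zx":64},89,{"idm":0,"p":48,"v":54,"wx":68,"zg":62},[44,22,69,39]],"kkb":[{"aes":88,"vqi":83,"xq":84},33,{"iy":89,"jg":90},{"frh":94,"g":90,"khu":58,"sf":50}],"p":{"dn":[82,80,51,58,29],"s":[13,34],"vpq":{"a":18,"qkv":49,"x":64}}}
After op 12 (add /kkb/3/o 36): {"b":[{"d":84,"peh":28,"zx":64},89,{"idm":0,"p":48,"v":54,"wx":68,"zg":62},[44,22,69,39]],"kkb":[{"aes":88,"vqi":83,"xq":84},33,{"iy":89,"jg":90},{"frh":94,"g":90,"khu":58,"o":36,"sf":50}],"p":{"dn":[82,80,51,58,29],"s":[13,34],"vpq":{"a":18,"qkv":49,"x":64}}}
After op 13 (remove /kkb/0/vqi): {"b":[{"d":84,"peh":28,"zx":64},89,{"idm":0,"p":48,"v":54,"wx":68,"zg":62},[44,22,69,39]],"kkb":[{"aes":88,"xq":84},33,{"iy":89,"jg":90},{"frh":94,"g":90,"khu":58,"o":36,"sf":50}],"p":{"dn":[82,80,51,58,29],"s":[13,34],"vpq":{"a":18,"qkv":49,"x":64}}}
After op 14 (add /b/3/1 84): {"b":[{"d":84,"peh":28,"zx":64},89,{"idm":0,"p":48,"v":54,"wx":68,"zg":62},[44,84,22,69,39]],"kkb":[{"aes":88,"xq":84},33,{"iy":89,"jg":90},{"frh":94,"g":90,"khu":58,"o":36,"sf":50}],"p":{"dn":[82,80,51,58,29],"s":[13,34],"vpq":{"a":18,"qkv":49,"x":64}}}
After op 15 (add /b/0/pj 38): {"b":[{"d":84,"peh":28,"pj":38,"zx":64},89,{"idm":0,"p":48,"v":54,"wx":68,"zg":62},[44,84,22,69,39]],"kkb":[{"aes":88,"xq":84},33,{"iy":89,"jg":90},{"frh":94,"g":90,"khu":58,"o":36,"sf":50}],"p":{"dn":[82,80,51,58,29],"s":[13,34],"vpq":{"a":18,"qkv":49,"x":64}}}
After op 16 (remove /b/0): {"b":[89,{"idm":0,"p":48,"v":54,"wx":68,"zg":62},[44,84,22,69,39]],"kkb":[{"aes":88,"xq":84},33,{"iy":89,"jg":90},{"frh":94,"g":90,"khu":58,"o":36,"sf":50}],"p":{"dn":[82,80,51,58,29],"s":[13,34],"vpq":{"a":18,"qkv":49,"x":64}}}
After op 17 (add /p/vpq/as 98): {"b":[89,{"idm":0,"p":48,"v":54,"wx":68,"zg":62},[44,84,22,69,39]],"kkb":[{"aes":88,"xq":84},33,{"iy":89,"jg":90},{"frh":94,"g":90,"khu":58,"o":36,"sf":50}],"p":{"dn":[82,80,51,58,29],"s":[13,34],"vpq":{"a":18,"as":98,"qkv":49,"x":64}}}
Value at /kkb/3/o: 36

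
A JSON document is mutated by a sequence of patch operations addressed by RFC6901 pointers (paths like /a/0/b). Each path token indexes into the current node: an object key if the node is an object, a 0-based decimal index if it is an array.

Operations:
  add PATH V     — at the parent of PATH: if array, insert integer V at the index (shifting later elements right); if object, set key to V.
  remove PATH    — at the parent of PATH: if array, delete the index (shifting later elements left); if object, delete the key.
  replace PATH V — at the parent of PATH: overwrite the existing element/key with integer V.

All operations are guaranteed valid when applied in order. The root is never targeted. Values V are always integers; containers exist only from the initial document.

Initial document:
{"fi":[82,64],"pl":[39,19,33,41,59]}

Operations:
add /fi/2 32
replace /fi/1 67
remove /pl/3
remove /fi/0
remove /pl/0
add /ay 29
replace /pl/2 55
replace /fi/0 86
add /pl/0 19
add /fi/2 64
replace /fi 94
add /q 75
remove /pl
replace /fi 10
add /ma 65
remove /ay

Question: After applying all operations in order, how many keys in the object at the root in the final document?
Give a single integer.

Answer: 3

Derivation:
After op 1 (add /fi/2 32): {"fi":[82,64,32],"pl":[39,19,33,41,59]}
After op 2 (replace /fi/1 67): {"fi":[82,67,32],"pl":[39,19,33,41,59]}
After op 3 (remove /pl/3): {"fi":[82,67,32],"pl":[39,19,33,59]}
After op 4 (remove /fi/0): {"fi":[67,32],"pl":[39,19,33,59]}
After op 5 (remove /pl/0): {"fi":[67,32],"pl":[19,33,59]}
After op 6 (add /ay 29): {"ay":29,"fi":[67,32],"pl":[19,33,59]}
After op 7 (replace /pl/2 55): {"ay":29,"fi":[67,32],"pl":[19,33,55]}
After op 8 (replace /fi/0 86): {"ay":29,"fi":[86,32],"pl":[19,33,55]}
After op 9 (add /pl/0 19): {"ay":29,"fi":[86,32],"pl":[19,19,33,55]}
After op 10 (add /fi/2 64): {"ay":29,"fi":[86,32,64],"pl":[19,19,33,55]}
After op 11 (replace /fi 94): {"ay":29,"fi":94,"pl":[19,19,33,55]}
After op 12 (add /q 75): {"ay":29,"fi":94,"pl":[19,19,33,55],"q":75}
After op 13 (remove /pl): {"ay":29,"fi":94,"q":75}
After op 14 (replace /fi 10): {"ay":29,"fi":10,"q":75}
After op 15 (add /ma 65): {"ay":29,"fi":10,"ma":65,"q":75}
After op 16 (remove /ay): {"fi":10,"ma":65,"q":75}
Size at the root: 3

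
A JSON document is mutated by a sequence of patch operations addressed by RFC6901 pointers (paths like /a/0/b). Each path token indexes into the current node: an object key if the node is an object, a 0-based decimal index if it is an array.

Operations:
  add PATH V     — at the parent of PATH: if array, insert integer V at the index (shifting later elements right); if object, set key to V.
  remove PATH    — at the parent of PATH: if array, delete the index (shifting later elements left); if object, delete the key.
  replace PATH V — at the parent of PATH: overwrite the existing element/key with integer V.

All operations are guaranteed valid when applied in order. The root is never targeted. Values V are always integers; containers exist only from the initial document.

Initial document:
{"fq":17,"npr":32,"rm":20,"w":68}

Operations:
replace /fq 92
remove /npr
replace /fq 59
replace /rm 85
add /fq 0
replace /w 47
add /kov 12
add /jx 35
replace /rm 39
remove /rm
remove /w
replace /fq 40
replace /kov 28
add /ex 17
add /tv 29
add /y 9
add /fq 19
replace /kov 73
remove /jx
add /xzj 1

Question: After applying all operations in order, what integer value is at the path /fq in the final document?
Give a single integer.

Answer: 19

Derivation:
After op 1 (replace /fq 92): {"fq":92,"npr":32,"rm":20,"w":68}
After op 2 (remove /npr): {"fq":92,"rm":20,"w":68}
After op 3 (replace /fq 59): {"fq":59,"rm":20,"w":68}
After op 4 (replace /rm 85): {"fq":59,"rm":85,"w":68}
After op 5 (add /fq 0): {"fq":0,"rm":85,"w":68}
After op 6 (replace /w 47): {"fq":0,"rm":85,"w":47}
After op 7 (add /kov 12): {"fq":0,"kov":12,"rm":85,"w":47}
After op 8 (add /jx 35): {"fq":0,"jx":35,"kov":12,"rm":85,"w":47}
After op 9 (replace /rm 39): {"fq":0,"jx":35,"kov":12,"rm":39,"w":47}
After op 10 (remove /rm): {"fq":0,"jx":35,"kov":12,"w":47}
After op 11 (remove /w): {"fq":0,"jx":35,"kov":12}
After op 12 (replace /fq 40): {"fq":40,"jx":35,"kov":12}
After op 13 (replace /kov 28): {"fq":40,"jx":35,"kov":28}
After op 14 (add /ex 17): {"ex":17,"fq":40,"jx":35,"kov":28}
After op 15 (add /tv 29): {"ex":17,"fq":40,"jx":35,"kov":28,"tv":29}
After op 16 (add /y 9): {"ex":17,"fq":40,"jx":35,"kov":28,"tv":29,"y":9}
After op 17 (add /fq 19): {"ex":17,"fq":19,"jx":35,"kov":28,"tv":29,"y":9}
After op 18 (replace /kov 73): {"ex":17,"fq":19,"jx":35,"kov":73,"tv":29,"y":9}
After op 19 (remove /jx): {"ex":17,"fq":19,"kov":73,"tv":29,"y":9}
After op 20 (add /xzj 1): {"ex":17,"fq":19,"kov":73,"tv":29,"xzj":1,"y":9}
Value at /fq: 19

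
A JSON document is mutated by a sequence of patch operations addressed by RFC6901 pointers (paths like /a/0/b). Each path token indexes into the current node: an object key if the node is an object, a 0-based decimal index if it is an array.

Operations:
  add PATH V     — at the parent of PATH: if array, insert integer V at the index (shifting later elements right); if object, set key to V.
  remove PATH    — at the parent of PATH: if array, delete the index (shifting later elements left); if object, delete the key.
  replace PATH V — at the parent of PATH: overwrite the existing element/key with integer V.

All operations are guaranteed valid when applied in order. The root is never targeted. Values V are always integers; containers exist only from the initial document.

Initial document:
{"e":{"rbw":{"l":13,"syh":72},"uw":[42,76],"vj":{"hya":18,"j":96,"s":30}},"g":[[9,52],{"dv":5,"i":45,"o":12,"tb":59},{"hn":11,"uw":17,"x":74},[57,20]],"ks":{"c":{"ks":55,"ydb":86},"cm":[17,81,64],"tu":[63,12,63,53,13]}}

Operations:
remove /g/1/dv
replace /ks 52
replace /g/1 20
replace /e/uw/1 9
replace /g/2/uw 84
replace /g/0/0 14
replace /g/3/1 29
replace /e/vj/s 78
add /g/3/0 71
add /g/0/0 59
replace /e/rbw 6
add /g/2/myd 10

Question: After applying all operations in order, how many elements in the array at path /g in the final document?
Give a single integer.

After op 1 (remove /g/1/dv): {"e":{"rbw":{"l":13,"syh":72},"uw":[42,76],"vj":{"hya":18,"j":96,"s":30}},"g":[[9,52],{"i":45,"o":12,"tb":59},{"hn":11,"uw":17,"x":74},[57,20]],"ks":{"c":{"ks":55,"ydb":86},"cm":[17,81,64],"tu":[63,12,63,53,13]}}
After op 2 (replace /ks 52): {"e":{"rbw":{"l":13,"syh":72},"uw":[42,76],"vj":{"hya":18,"j":96,"s":30}},"g":[[9,52],{"i":45,"o":12,"tb":59},{"hn":11,"uw":17,"x":74},[57,20]],"ks":52}
After op 3 (replace /g/1 20): {"e":{"rbw":{"l":13,"syh":72},"uw":[42,76],"vj":{"hya":18,"j":96,"s":30}},"g":[[9,52],20,{"hn":11,"uw":17,"x":74},[57,20]],"ks":52}
After op 4 (replace /e/uw/1 9): {"e":{"rbw":{"l":13,"syh":72},"uw":[42,9],"vj":{"hya":18,"j":96,"s":30}},"g":[[9,52],20,{"hn":11,"uw":17,"x":74},[57,20]],"ks":52}
After op 5 (replace /g/2/uw 84): {"e":{"rbw":{"l":13,"syh":72},"uw":[42,9],"vj":{"hya":18,"j":96,"s":30}},"g":[[9,52],20,{"hn":11,"uw":84,"x":74},[57,20]],"ks":52}
After op 6 (replace /g/0/0 14): {"e":{"rbw":{"l":13,"syh":72},"uw":[42,9],"vj":{"hya":18,"j":96,"s":30}},"g":[[14,52],20,{"hn":11,"uw":84,"x":74},[57,20]],"ks":52}
After op 7 (replace /g/3/1 29): {"e":{"rbw":{"l":13,"syh":72},"uw":[42,9],"vj":{"hya":18,"j":96,"s":30}},"g":[[14,52],20,{"hn":11,"uw":84,"x":74},[57,29]],"ks":52}
After op 8 (replace /e/vj/s 78): {"e":{"rbw":{"l":13,"syh":72},"uw":[42,9],"vj":{"hya":18,"j":96,"s":78}},"g":[[14,52],20,{"hn":11,"uw":84,"x":74},[57,29]],"ks":52}
After op 9 (add /g/3/0 71): {"e":{"rbw":{"l":13,"syh":72},"uw":[42,9],"vj":{"hya":18,"j":96,"s":78}},"g":[[14,52],20,{"hn":11,"uw":84,"x":74},[71,57,29]],"ks":52}
After op 10 (add /g/0/0 59): {"e":{"rbw":{"l":13,"syh":72},"uw":[42,9],"vj":{"hya":18,"j":96,"s":78}},"g":[[59,14,52],20,{"hn":11,"uw":84,"x":74},[71,57,29]],"ks":52}
After op 11 (replace /e/rbw 6): {"e":{"rbw":6,"uw":[42,9],"vj":{"hya":18,"j":96,"s":78}},"g":[[59,14,52],20,{"hn":11,"uw":84,"x":74},[71,57,29]],"ks":52}
After op 12 (add /g/2/myd 10): {"e":{"rbw":6,"uw":[42,9],"vj":{"hya":18,"j":96,"s":78}},"g":[[59,14,52],20,{"hn":11,"myd":10,"uw":84,"x":74},[71,57,29]],"ks":52}
Size at path /g: 4

Answer: 4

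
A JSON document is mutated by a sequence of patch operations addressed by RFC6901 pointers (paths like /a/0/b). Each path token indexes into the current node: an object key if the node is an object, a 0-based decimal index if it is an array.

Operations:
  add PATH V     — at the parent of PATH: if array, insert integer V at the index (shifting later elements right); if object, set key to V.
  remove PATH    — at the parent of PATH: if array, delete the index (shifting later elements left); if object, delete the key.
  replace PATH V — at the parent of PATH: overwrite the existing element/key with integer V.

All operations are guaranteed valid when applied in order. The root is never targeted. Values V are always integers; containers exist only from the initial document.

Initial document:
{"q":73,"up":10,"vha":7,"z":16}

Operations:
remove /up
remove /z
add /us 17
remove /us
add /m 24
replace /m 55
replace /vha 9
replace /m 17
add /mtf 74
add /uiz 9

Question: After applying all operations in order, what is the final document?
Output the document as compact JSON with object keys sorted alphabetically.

After op 1 (remove /up): {"q":73,"vha":7,"z":16}
After op 2 (remove /z): {"q":73,"vha":7}
After op 3 (add /us 17): {"q":73,"us":17,"vha":7}
After op 4 (remove /us): {"q":73,"vha":7}
After op 5 (add /m 24): {"m":24,"q":73,"vha":7}
After op 6 (replace /m 55): {"m":55,"q":73,"vha":7}
After op 7 (replace /vha 9): {"m":55,"q":73,"vha":9}
After op 8 (replace /m 17): {"m":17,"q":73,"vha":9}
After op 9 (add /mtf 74): {"m":17,"mtf":74,"q":73,"vha":9}
After op 10 (add /uiz 9): {"m":17,"mtf":74,"q":73,"uiz":9,"vha":9}

Answer: {"m":17,"mtf":74,"q":73,"uiz":9,"vha":9}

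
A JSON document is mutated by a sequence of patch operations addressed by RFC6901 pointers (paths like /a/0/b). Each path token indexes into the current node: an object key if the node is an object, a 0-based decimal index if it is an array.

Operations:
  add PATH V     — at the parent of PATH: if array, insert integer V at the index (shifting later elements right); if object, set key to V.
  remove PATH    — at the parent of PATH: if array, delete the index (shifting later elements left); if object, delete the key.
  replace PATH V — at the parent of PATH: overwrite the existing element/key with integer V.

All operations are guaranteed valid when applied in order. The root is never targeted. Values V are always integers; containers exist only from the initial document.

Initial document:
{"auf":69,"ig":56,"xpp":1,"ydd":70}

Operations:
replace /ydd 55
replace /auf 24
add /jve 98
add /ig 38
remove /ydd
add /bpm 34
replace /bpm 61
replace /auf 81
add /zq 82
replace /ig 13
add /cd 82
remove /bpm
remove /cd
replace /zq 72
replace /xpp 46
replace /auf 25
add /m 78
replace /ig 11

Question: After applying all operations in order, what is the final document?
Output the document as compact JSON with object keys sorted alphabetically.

After op 1 (replace /ydd 55): {"auf":69,"ig":56,"xpp":1,"ydd":55}
After op 2 (replace /auf 24): {"auf":24,"ig":56,"xpp":1,"ydd":55}
After op 3 (add /jve 98): {"auf":24,"ig":56,"jve":98,"xpp":1,"ydd":55}
After op 4 (add /ig 38): {"auf":24,"ig":38,"jve":98,"xpp":1,"ydd":55}
After op 5 (remove /ydd): {"auf":24,"ig":38,"jve":98,"xpp":1}
After op 6 (add /bpm 34): {"auf":24,"bpm":34,"ig":38,"jve":98,"xpp":1}
After op 7 (replace /bpm 61): {"auf":24,"bpm":61,"ig":38,"jve":98,"xpp":1}
After op 8 (replace /auf 81): {"auf":81,"bpm":61,"ig":38,"jve":98,"xpp":1}
After op 9 (add /zq 82): {"auf":81,"bpm":61,"ig":38,"jve":98,"xpp":1,"zq":82}
After op 10 (replace /ig 13): {"auf":81,"bpm":61,"ig":13,"jve":98,"xpp":1,"zq":82}
After op 11 (add /cd 82): {"auf":81,"bpm":61,"cd":82,"ig":13,"jve":98,"xpp":1,"zq":82}
After op 12 (remove /bpm): {"auf":81,"cd":82,"ig":13,"jve":98,"xpp":1,"zq":82}
After op 13 (remove /cd): {"auf":81,"ig":13,"jve":98,"xpp":1,"zq":82}
After op 14 (replace /zq 72): {"auf":81,"ig":13,"jve":98,"xpp":1,"zq":72}
After op 15 (replace /xpp 46): {"auf":81,"ig":13,"jve":98,"xpp":46,"zq":72}
After op 16 (replace /auf 25): {"auf":25,"ig":13,"jve":98,"xpp":46,"zq":72}
After op 17 (add /m 78): {"auf":25,"ig":13,"jve":98,"m":78,"xpp":46,"zq":72}
After op 18 (replace /ig 11): {"auf":25,"ig":11,"jve":98,"m":78,"xpp":46,"zq":72}

Answer: {"auf":25,"ig":11,"jve":98,"m":78,"xpp":46,"zq":72}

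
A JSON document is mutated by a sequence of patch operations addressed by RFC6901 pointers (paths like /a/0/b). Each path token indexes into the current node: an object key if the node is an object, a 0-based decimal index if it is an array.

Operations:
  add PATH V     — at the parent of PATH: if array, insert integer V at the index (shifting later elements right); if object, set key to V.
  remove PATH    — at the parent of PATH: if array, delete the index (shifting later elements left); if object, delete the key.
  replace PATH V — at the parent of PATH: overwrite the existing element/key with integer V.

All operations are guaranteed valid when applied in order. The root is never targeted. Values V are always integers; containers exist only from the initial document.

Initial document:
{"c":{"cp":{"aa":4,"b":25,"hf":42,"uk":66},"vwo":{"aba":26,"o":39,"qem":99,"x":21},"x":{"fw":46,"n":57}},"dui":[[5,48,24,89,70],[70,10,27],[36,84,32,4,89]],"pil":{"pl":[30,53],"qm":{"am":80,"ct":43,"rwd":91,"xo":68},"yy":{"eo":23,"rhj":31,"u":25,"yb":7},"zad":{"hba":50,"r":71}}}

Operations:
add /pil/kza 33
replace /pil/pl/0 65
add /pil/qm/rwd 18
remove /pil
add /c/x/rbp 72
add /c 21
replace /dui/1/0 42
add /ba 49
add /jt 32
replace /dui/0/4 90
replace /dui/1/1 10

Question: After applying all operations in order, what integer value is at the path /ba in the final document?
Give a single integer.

After op 1 (add /pil/kza 33): {"c":{"cp":{"aa":4,"b":25,"hf":42,"uk":66},"vwo":{"aba":26,"o":39,"qem":99,"x":21},"x":{"fw":46,"n":57}},"dui":[[5,48,24,89,70],[70,10,27],[36,84,32,4,89]],"pil":{"kza":33,"pl":[30,53],"qm":{"am":80,"ct":43,"rwd":91,"xo":68},"yy":{"eo":23,"rhj":31,"u":25,"yb":7},"zad":{"hba":50,"r":71}}}
After op 2 (replace /pil/pl/0 65): {"c":{"cp":{"aa":4,"b":25,"hf":42,"uk":66},"vwo":{"aba":26,"o":39,"qem":99,"x":21},"x":{"fw":46,"n":57}},"dui":[[5,48,24,89,70],[70,10,27],[36,84,32,4,89]],"pil":{"kza":33,"pl":[65,53],"qm":{"am":80,"ct":43,"rwd":91,"xo":68},"yy":{"eo":23,"rhj":31,"u":25,"yb":7},"zad":{"hba":50,"r":71}}}
After op 3 (add /pil/qm/rwd 18): {"c":{"cp":{"aa":4,"b":25,"hf":42,"uk":66},"vwo":{"aba":26,"o":39,"qem":99,"x":21},"x":{"fw":46,"n":57}},"dui":[[5,48,24,89,70],[70,10,27],[36,84,32,4,89]],"pil":{"kza":33,"pl":[65,53],"qm":{"am":80,"ct":43,"rwd":18,"xo":68},"yy":{"eo":23,"rhj":31,"u":25,"yb":7},"zad":{"hba":50,"r":71}}}
After op 4 (remove /pil): {"c":{"cp":{"aa":4,"b":25,"hf":42,"uk":66},"vwo":{"aba":26,"o":39,"qem":99,"x":21},"x":{"fw":46,"n":57}},"dui":[[5,48,24,89,70],[70,10,27],[36,84,32,4,89]]}
After op 5 (add /c/x/rbp 72): {"c":{"cp":{"aa":4,"b":25,"hf":42,"uk":66},"vwo":{"aba":26,"o":39,"qem":99,"x":21},"x":{"fw":46,"n":57,"rbp":72}},"dui":[[5,48,24,89,70],[70,10,27],[36,84,32,4,89]]}
After op 6 (add /c 21): {"c":21,"dui":[[5,48,24,89,70],[70,10,27],[36,84,32,4,89]]}
After op 7 (replace /dui/1/0 42): {"c":21,"dui":[[5,48,24,89,70],[42,10,27],[36,84,32,4,89]]}
After op 8 (add /ba 49): {"ba":49,"c":21,"dui":[[5,48,24,89,70],[42,10,27],[36,84,32,4,89]]}
After op 9 (add /jt 32): {"ba":49,"c":21,"dui":[[5,48,24,89,70],[42,10,27],[36,84,32,4,89]],"jt":32}
After op 10 (replace /dui/0/4 90): {"ba":49,"c":21,"dui":[[5,48,24,89,90],[42,10,27],[36,84,32,4,89]],"jt":32}
After op 11 (replace /dui/1/1 10): {"ba":49,"c":21,"dui":[[5,48,24,89,90],[42,10,27],[36,84,32,4,89]],"jt":32}
Value at /ba: 49

Answer: 49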